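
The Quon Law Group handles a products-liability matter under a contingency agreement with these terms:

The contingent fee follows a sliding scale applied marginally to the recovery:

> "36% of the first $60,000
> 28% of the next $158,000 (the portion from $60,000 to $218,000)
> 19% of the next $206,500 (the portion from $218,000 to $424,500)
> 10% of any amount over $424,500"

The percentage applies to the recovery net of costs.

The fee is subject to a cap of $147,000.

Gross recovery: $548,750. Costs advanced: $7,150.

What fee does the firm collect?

Fee base (net of costs): $548,750 − $7,150 = $541,600
First $60,000 at 36% = $21,600.00
Next $158,000 at 28% = $44,240.00
Next $206,500 at 19% = $39,235.00
Remaining $117,100 at 10% = $11,710.00
Fee: $21,600.00 + $44,240.00 + $39,235.00 + $11,710.00 = $116,785.00
$116,785.00 is under the $147,000 cap.

$116,785.00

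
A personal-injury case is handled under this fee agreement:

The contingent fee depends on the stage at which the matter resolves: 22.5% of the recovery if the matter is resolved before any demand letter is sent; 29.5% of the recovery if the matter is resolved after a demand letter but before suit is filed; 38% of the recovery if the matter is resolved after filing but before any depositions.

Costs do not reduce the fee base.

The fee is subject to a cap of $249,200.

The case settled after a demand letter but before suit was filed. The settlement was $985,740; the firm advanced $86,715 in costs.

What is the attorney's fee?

Fee base is the gross recovery, $985,740; costs are reimbursed separately.
The matter settled after a demand letter but before suit was filed, so the 29.5% rate applies.
$985,740 × 29.5% = $290,793.30
$290,793.30 exceeds the $249,200 cap, so the fee is capped at $249,200.00.

$249,200.00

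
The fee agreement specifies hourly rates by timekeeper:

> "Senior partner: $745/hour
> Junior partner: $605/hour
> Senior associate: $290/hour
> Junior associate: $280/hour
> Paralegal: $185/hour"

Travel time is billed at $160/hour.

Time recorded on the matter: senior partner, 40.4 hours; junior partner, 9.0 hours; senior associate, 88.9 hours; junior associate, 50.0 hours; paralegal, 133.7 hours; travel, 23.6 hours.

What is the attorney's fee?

Senior partner: 40.4 × $745 = $30,098.00
Junior partner: 9.0 × $605 = $5,445.00
Senior associate: 88.9 × $290 = $25,781.00
Junior associate: 50.0 × $280 = $14,000.00
Paralegal: 133.7 × $185 = $24,734.50
Subtotal: $30,098.00 + $5,445.00 + $25,781.00 + $14,000.00 + $24,734.50 = $100,058.50
Travel: 23.6 × $160 = $3,776.00
Total: $100,058.50 + $3,776.00 = $103,834.50

$103,834.50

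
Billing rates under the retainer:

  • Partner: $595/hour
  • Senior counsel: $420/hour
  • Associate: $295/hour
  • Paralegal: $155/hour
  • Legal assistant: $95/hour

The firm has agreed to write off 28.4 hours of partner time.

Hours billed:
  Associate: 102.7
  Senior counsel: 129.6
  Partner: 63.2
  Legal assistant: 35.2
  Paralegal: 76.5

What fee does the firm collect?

Partner: 63.2 × $595 = $37,604.00
Senior counsel: 129.6 × $420 = $54,432.00
Associate: 102.7 × $295 = $30,296.50
Paralegal: 76.5 × $155 = $11,857.50
Legal assistant: 35.2 × $95 = $3,344.00
Subtotal: $137,534.00
Write-off: 28.4 × $595 = $16,898.00
Total: $137,534.00 − $16,898.00 = $120,636.00

$120,636.00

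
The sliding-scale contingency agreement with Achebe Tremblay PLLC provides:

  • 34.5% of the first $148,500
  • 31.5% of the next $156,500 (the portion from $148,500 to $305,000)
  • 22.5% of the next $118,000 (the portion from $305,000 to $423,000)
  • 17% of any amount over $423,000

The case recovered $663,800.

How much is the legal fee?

First $148,500 at 34.5% = $51,232.50
Next $156,500 at 31.5% = $49,297.50
Next $118,000 at 22.5% = $26,550.00
Remaining $240,800 at 17% = $40,936.00
Fee: $51,232.50 + $49,297.50 + $26,550.00 + $40,936.00 = $168,016.00

$168,016.00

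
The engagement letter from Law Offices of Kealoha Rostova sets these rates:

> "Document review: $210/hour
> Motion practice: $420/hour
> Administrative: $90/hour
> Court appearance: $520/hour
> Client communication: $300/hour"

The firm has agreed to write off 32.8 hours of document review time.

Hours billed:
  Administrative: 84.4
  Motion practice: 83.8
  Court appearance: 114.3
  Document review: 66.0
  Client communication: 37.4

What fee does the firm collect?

$120,420.00

Document review: 66.0 × $210 = $13,860.00
Motion practice: 83.8 × $420 = $35,196.00
Administrative: 84.4 × $90 = $7,596.00
Court appearance: 114.3 × $520 = $59,436.00
Client communication: 37.4 × $300 = $11,220.00
Subtotal: $127,308.00
Write-off: 32.8 × $210 = $6,888.00
Total: $127,308.00 − $6,888.00 = $120,420.00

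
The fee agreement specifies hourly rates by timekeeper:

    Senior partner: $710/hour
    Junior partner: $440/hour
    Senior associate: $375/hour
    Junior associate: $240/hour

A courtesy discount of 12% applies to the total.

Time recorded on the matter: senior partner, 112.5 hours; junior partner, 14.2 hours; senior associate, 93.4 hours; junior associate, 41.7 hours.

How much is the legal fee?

Senior partner: 112.5 × $710 = $79,875.00
Junior partner: 14.2 × $440 = $6,248.00
Senior associate: 93.4 × $375 = $35,025.00
Junior associate: 41.7 × $240 = $10,008.00
Subtotal: $131,156.00
Less 12% discount: −$15,738.72
Total: $131,156.00 − $15,738.72 = $115,417.28

$115,417.28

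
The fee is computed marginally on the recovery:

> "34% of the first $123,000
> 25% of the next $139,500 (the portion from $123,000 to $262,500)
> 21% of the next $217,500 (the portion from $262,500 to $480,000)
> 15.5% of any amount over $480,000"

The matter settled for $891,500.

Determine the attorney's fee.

$186,152.50

First $123,000 at 34% = $41,820.00
Next $139,500 at 25% = $34,875.00
Next $217,500 at 21% = $45,675.00
Remaining $411,500 at 15.5% = $63,782.50
Fee: $41,820.00 + $34,875.00 + $45,675.00 + $63,782.50 = $186,152.50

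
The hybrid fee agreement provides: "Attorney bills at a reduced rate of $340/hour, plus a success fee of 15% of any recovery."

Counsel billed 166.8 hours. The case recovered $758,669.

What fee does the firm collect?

$170,512.35

Hourly: 166.8 × $340 = $56,712.00
Success fee: 15% of $758,669 = $113,800.35
Total: $56,712.00 + $113,800.35 = $170,512.35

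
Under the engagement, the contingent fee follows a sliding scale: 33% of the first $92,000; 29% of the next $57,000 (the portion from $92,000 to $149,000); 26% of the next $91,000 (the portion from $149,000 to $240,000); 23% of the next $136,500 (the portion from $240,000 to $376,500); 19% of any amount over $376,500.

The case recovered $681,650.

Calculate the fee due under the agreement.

$159,923.50

First $92,000 at 33% = $30,360.00
Next $57,000 at 29% = $16,530.00
Next $91,000 at 26% = $23,660.00
Next $136,500 at 23% = $31,395.00
Remaining $305,150 at 19% = $57,978.50
Fee: $30,360.00 + $16,530.00 + $23,660.00 + $31,395.00 + $57,978.50 = $159,923.50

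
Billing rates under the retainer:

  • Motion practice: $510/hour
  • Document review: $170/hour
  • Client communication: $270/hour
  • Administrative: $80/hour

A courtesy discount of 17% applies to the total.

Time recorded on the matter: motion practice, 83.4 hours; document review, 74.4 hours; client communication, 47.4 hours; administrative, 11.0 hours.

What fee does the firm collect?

$57,153.80

Motion practice: 83.4 × $510 = $42,534.00
Document review: 74.4 × $170 = $12,648.00
Client communication: 47.4 × $270 = $12,798.00
Administrative: 11.0 × $80 = $880.00
Subtotal: $68,860.00
Less 17% discount: −$11,706.20
Total: $68,860.00 − $11,706.20 = $57,153.80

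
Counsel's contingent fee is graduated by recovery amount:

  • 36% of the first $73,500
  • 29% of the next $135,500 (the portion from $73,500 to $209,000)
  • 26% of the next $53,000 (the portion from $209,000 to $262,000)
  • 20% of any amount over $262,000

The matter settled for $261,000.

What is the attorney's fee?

$79,275.00

First $73,500 at 36% = $26,460.00
Next $135,500 at 29% = $39,295.00
Remaining $52,000 at 26% = $13,520.00
Fee: $26,460.00 + $39,295.00 + $13,520.00 = $79,275.00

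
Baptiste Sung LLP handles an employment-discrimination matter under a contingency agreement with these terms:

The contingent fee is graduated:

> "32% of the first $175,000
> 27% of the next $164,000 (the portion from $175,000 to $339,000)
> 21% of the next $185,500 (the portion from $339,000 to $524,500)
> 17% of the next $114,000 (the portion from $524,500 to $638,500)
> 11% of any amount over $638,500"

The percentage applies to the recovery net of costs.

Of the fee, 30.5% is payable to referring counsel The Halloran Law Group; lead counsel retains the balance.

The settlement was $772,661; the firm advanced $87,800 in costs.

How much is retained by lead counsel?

Fee base (net of costs): $772,661 − $87,800 = $684,861
First $175,000 at 32% = $56,000.00
Next $164,000 at 27% = $44,280.00
Next $185,500 at 21% = $38,955.00
Next $114,000 at 17% = $19,380.00
Remaining $46,361 at 11% = $5,099.71
Fee: $56,000.00 + $44,280.00 + $38,955.00 + $19,380.00 + $5,099.71 = $163,714.71
Referral share: 30.5% of $163,714.71 = $49,932.99; lead counsel retains $163,714.71 − $49,932.99 = $113,781.72.

$113,781.72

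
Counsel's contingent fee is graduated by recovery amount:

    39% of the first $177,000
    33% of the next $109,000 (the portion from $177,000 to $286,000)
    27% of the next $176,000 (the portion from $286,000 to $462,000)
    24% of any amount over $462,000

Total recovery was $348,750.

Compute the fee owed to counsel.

$121,942.50

First $177,000 at 39% = $69,030.00
Next $109,000 at 33% = $35,970.00
Remaining $62,750 at 27% = $16,942.50
Fee: $69,030.00 + $35,970.00 + $16,942.50 = $121,942.50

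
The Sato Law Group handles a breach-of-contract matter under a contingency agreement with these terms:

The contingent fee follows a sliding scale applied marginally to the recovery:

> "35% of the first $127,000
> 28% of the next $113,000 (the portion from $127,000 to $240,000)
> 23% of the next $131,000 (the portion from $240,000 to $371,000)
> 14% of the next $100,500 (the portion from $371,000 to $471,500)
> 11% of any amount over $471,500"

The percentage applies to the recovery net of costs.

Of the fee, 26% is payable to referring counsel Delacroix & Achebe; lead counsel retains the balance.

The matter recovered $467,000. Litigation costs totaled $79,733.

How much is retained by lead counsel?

$80,288.06

Fee base (net of costs): $467,000 − $79,733 = $387,267
First $127,000 at 35% = $44,450.00
Next $113,000 at 28% = $31,640.00
Next $131,000 at 23% = $30,130.00
Remaining $16,267 at 14% = $2,277.38
Fee: $44,450.00 + $31,640.00 + $30,130.00 + $2,277.38 = $108,497.38
Referral share: 26% of $108,497.38 = $28,209.32; lead counsel retains $108,497.38 − $28,209.32 = $80,288.06.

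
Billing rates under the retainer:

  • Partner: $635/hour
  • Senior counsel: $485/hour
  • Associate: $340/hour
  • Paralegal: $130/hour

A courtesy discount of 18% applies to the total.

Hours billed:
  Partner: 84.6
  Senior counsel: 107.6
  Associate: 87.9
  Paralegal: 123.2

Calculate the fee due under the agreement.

$124,483.38

Partner: 84.6 × $635 = $53,721.00
Senior counsel: 107.6 × $485 = $52,186.00
Associate: 87.9 × $340 = $29,886.00
Paralegal: 123.2 × $130 = $16,016.00
Subtotal: $151,809.00
Less 18% discount: −$27,325.62
Total: $151,809.00 − $27,325.62 = $124,483.38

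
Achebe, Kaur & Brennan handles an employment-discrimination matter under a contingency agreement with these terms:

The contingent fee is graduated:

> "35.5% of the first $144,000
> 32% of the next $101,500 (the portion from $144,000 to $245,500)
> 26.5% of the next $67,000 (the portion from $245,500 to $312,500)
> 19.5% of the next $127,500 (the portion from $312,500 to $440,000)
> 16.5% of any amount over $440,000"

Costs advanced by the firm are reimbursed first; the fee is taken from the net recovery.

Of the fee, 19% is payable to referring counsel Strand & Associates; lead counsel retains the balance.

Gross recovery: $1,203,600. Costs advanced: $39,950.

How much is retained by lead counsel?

Fee base (net of costs): $1,203,600 − $39,950 = $1,163,650
First $144,000 at 35.5% = $51,120.00
Next $101,500 at 32% = $32,480.00
Next $67,000 at 26.5% = $17,755.00
Next $127,500 at 19.5% = $24,862.50
Remaining $723,650 at 16.5% = $119,402.25
Fee: $51,120.00 + $32,480.00 + $17,755.00 + $24,862.50 + $119,402.25 = $245,619.75
Referral share: 19% of $245,619.75 = $46,667.75; lead counsel retains $245,619.75 − $46,667.75 = $198,952.00.

$198,952.00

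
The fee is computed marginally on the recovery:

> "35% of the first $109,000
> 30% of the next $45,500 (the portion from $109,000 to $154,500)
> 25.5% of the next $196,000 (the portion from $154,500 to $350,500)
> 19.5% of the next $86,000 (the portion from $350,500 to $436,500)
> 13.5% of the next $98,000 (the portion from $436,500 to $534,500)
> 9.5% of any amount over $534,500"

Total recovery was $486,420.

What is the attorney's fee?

$125,289.20

First $109,000 at 35% = $38,150.00
Next $45,500 at 30% = $13,650.00
Next $196,000 at 25.5% = $49,980.00
Next $86,000 at 19.5% = $16,770.00
Remaining $49,920 at 13.5% = $6,739.20
Fee: $38,150.00 + $13,650.00 + $49,980.00 + $16,770.00 + $6,739.20 = $125,289.20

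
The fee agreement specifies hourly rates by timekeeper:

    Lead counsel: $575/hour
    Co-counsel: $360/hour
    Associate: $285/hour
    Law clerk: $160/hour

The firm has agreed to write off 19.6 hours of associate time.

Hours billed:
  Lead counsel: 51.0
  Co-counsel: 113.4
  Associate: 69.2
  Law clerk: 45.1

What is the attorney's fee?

$91,501.00

Lead counsel: 51.0 × $575 = $29,325.00
Co-counsel: 113.4 × $360 = $40,824.00
Associate: 69.2 × $285 = $19,722.00
Law clerk: 45.1 × $160 = $7,216.00
Subtotal: $97,087.00
Write-off: 19.6 × $285 = $5,586.00
Total: $97,087.00 − $5,586.00 = $91,501.00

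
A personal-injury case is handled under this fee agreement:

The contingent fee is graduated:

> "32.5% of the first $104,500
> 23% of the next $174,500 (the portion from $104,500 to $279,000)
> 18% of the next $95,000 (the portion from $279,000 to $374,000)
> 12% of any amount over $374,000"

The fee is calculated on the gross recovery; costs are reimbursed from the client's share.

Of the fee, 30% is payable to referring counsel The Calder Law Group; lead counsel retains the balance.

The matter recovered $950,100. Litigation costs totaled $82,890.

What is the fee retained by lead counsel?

Fee base is the gross recovery, $950,100; costs are reimbursed separately.
First $104,500 at 32.5% = $33,962.50
Next $174,500 at 23% = $40,135.00
Next $95,000 at 18% = $17,100.00
Remaining $576,100 at 12% = $69,132.00
Fee: $33,962.50 + $40,135.00 + $17,100.00 + $69,132.00 = $160,329.50
Referral share: 30% of $160,329.50 = $48,098.85; lead counsel retains $160,329.50 − $48,098.85 = $112,230.65.

$112,230.65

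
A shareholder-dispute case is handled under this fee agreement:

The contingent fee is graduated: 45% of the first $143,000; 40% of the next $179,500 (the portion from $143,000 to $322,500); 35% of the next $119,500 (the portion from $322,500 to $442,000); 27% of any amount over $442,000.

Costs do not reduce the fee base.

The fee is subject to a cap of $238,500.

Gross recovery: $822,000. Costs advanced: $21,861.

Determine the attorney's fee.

$238,500.00

Fee base is the gross recovery, $822,000; costs are reimbursed separately.
First $143,000 at 45% = $64,350.00
Next $179,500 at 40% = $71,800.00
Next $119,500 at 35% = $41,825.00
Remaining $380,000 at 27% = $102,600.00
Fee: $64,350.00 + $71,800.00 + $41,825.00 + $102,600.00 = $280,575.00
$280,575.00 exceeds the $238,500 cap, so the fee is capped at $238,500.00.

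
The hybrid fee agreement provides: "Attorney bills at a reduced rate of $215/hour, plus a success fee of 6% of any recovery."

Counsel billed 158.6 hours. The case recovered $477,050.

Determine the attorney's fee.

Hourly: 158.6 × $215 = $34,099.00
Success fee: 6% of $477,050 = $28,623.00
Total: $34,099.00 + $28,623.00 = $62,722.00

$62,722.00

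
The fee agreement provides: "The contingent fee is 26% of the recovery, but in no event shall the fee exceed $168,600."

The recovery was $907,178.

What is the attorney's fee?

$168,600.00

26% of $907,178 = $235,866.28
That exceeds the $168,600 cap, so the fee is capped at $168,600.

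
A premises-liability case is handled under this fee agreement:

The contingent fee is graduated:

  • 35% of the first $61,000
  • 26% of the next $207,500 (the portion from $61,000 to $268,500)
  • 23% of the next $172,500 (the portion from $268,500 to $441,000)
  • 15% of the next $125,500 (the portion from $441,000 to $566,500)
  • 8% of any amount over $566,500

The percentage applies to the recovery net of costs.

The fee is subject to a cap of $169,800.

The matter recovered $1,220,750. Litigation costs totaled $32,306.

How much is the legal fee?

Fee base (net of costs): $1,220,750 − $32,306 = $1,188,444
First $61,000 at 35% = $21,350.00
Next $207,500 at 26% = $53,950.00
Next $172,500 at 23% = $39,675.00
Next $125,500 at 15% = $18,825.00
Remaining $621,944 at 8% = $49,755.52
Fee: $21,350.00 + $53,950.00 + $39,675.00 + $18,825.00 + $49,755.52 = $183,555.52
$183,555.52 exceeds the $169,800 cap, so the fee is capped at $169,800.00.

$169,800.00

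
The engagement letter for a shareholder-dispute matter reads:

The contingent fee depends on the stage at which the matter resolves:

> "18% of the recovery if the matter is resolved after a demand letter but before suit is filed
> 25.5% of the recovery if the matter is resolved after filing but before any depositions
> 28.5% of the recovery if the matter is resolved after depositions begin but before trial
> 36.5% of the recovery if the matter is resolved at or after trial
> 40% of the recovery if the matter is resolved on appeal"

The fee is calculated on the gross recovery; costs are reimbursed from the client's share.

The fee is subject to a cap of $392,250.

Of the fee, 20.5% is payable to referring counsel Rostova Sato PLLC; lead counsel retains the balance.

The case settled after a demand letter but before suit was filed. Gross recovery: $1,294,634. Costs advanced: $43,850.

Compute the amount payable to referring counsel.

$47,771.99

Fee base is the gross recovery, $1,294,634; costs are reimbursed separately.
The matter settled after a demand letter but before suit was filed, so the 18% rate applies.
$1,294,634 × 18% = $233,034.12
$233,034.12 is under the $392,250 cap.
Referral share: 20.5% of $233,034.12 = $47,771.99; lead counsel retains $233,034.12 − $47,771.99 = $185,262.13.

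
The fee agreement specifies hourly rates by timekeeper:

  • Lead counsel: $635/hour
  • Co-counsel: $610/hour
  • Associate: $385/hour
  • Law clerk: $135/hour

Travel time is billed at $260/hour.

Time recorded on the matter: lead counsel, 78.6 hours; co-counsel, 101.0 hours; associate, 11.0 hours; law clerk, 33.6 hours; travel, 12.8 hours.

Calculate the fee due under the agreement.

$123,620.00

Lead counsel: 78.6 × $635 = $49,911.00
Co-counsel: 101.0 × $610 = $61,610.00
Associate: 11.0 × $385 = $4,235.00
Law clerk: 33.6 × $135 = $4,536.00
Subtotal: $49,911.00 + $61,610.00 + $4,235.00 + $4,536.00 = $120,292.00
Travel: 12.8 × $260 = $3,328.00
Total: $120,292.00 + $3,328.00 = $123,620.00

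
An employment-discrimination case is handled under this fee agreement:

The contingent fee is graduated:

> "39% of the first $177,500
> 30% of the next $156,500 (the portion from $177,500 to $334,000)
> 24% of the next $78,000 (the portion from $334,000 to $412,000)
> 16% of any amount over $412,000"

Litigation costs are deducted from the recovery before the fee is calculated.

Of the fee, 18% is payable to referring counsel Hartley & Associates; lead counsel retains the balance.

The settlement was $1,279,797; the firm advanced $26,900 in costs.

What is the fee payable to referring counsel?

Fee base (net of costs): $1,279,797 − $26,900 = $1,252,897
First $177,500 at 39% = $69,225.00
Next $156,500 at 30% = $46,950.00
Next $78,000 at 24% = $18,720.00
Remaining $840,897 at 16% = $134,543.52
Fee: $69,225.00 + $46,950.00 + $18,720.00 + $134,543.52 = $269,438.52
Referral share: 18% of $269,438.52 = $48,498.93; lead counsel retains $269,438.52 − $48,498.93 = $220,939.59.

$48,498.93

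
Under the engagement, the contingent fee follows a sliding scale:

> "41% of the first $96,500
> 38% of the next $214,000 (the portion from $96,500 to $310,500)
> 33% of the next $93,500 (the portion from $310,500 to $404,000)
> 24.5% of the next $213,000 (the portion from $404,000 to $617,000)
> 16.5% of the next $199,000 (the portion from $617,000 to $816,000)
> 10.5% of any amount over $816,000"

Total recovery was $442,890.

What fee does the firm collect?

$161,268.05

First $96,500 at 41% = $39,565.00
Next $214,000 at 38% = $81,320.00
Next $93,500 at 33% = $30,855.00
Remaining $38,890 at 24.5% = $9,528.05
Fee: $39,565.00 + $81,320.00 + $30,855.00 + $9,528.05 = $161,268.05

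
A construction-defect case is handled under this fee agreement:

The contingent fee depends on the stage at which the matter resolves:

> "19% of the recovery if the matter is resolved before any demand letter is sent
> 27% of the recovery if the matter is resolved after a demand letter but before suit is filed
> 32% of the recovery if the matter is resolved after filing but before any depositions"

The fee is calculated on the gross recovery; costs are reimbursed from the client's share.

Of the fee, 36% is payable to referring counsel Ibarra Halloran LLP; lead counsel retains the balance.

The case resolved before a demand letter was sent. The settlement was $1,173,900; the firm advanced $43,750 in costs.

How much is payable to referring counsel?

$80,294.76

Fee base is the gross recovery, $1,173,900; costs are reimbursed separately.
The matter resolved before a demand letter was sent, so the 19% rate applies.
$1,173,900 × 19% = $223,041.00
Referral share: 36% of $223,041.00 = $80,294.76; lead counsel retains $223,041.00 − $80,294.76 = $142,746.24.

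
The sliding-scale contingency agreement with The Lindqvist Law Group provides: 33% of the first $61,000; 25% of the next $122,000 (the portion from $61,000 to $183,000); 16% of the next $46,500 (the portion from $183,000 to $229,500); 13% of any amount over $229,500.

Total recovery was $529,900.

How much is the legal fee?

First $61,000 at 33% = $20,130.00
Next $122,000 at 25% = $30,500.00
Next $46,500 at 16% = $7,440.00
Remaining $300,400 at 13% = $39,052.00
Fee: $20,130.00 + $30,500.00 + $7,440.00 + $39,052.00 = $97,122.00

$97,122.00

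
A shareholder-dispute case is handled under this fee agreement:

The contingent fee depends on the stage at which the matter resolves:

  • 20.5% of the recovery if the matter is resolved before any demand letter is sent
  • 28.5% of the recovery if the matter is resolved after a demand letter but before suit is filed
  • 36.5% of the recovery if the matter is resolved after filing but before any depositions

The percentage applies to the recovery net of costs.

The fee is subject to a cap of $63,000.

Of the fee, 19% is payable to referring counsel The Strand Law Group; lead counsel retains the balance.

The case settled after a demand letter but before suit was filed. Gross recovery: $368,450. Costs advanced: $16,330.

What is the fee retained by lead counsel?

Fee base (net of costs): $368,450 − $16,330 = $352,120
The matter settled after a demand letter but before suit was filed, so the 28.5% rate applies.
$352,120 × 28.5% = $100,354.20
$100,354.20 exceeds the $63,000 cap, so the fee is capped at $63,000.00.
Referral share: 19% of $63,000.00 = $11,970.00; lead counsel retains $63,000.00 − $11,970.00 = $51,030.00.

$51,030.00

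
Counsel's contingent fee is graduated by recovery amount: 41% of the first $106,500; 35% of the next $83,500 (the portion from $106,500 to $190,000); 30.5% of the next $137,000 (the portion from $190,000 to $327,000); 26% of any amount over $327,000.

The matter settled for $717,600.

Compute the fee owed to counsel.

First $106,500 at 41% = $43,665.00
Next $83,500 at 35% = $29,225.00
Next $137,000 at 30.5% = $41,785.00
Remaining $390,600 at 26% = $101,556.00
Fee: $43,665.00 + $29,225.00 + $41,785.00 + $101,556.00 = $216,231.00

$216,231.00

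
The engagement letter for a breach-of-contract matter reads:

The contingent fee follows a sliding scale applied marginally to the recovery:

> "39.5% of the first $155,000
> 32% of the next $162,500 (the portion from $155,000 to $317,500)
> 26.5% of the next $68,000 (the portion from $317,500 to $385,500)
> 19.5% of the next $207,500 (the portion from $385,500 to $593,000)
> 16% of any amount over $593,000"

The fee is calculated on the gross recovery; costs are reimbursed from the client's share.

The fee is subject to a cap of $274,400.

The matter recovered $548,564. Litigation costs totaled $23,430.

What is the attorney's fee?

Fee base is the gross recovery, $548,564; costs are reimbursed separately.
First $155,000 at 39.5% = $61,225.00
Next $162,500 at 32% = $52,000.00
Next $68,000 at 26.5% = $18,020.00
Remaining $163,064 at 19.5% = $31,797.48
Fee: $61,225.00 + $52,000.00 + $18,020.00 + $31,797.48 = $163,042.48
$163,042.48 is under the $274,400 cap.

$163,042.48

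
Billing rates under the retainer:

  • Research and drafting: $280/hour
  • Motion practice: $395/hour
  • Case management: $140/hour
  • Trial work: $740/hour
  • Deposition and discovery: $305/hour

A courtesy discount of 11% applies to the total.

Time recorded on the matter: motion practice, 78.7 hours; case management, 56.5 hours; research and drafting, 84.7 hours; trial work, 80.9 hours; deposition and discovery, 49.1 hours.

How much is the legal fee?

Research and drafting: 84.7 × $280 = $23,716.00
Motion practice: 78.7 × $395 = $31,086.50
Case management: 56.5 × $140 = $7,910.00
Trial work: 80.9 × $740 = $59,866.00
Deposition and discovery: 49.1 × $305 = $14,975.50
Subtotal: $137,554.00
Less 11% discount: −$15,130.94
Total: $137,554.00 − $15,130.94 = $122,423.06

$122,423.06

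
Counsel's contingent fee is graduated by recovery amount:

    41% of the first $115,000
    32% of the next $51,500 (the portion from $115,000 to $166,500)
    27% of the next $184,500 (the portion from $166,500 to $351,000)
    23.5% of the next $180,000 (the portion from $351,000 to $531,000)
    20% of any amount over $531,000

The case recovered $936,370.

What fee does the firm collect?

$236,819.00

First $115,000 at 41% = $47,150.00
Next $51,500 at 32% = $16,480.00
Next $184,500 at 27% = $49,815.00
Next $180,000 at 23.5% = $42,300.00
Remaining $405,370 at 20% = $81,074.00
Fee: $47,150.00 + $16,480.00 + $49,815.00 + $42,300.00 + $81,074.00 = $236,819.00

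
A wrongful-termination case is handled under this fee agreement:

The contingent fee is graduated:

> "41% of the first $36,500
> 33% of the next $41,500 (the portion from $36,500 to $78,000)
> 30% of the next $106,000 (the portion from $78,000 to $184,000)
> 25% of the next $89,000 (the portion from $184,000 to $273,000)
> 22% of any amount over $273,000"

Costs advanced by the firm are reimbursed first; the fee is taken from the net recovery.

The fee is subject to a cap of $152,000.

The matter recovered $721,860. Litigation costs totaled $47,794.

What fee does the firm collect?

$152,000.00

Fee base (net of costs): $721,860 − $47,794 = $674,066
First $36,500 at 41% = $14,965.00
Next $41,500 at 33% = $13,695.00
Next $106,000 at 30% = $31,800.00
Next $89,000 at 25% = $22,250.00
Remaining $401,066 at 22% = $88,234.52
Fee: $14,965.00 + $13,695.00 + $31,800.00 + $22,250.00 + $88,234.52 = $170,944.52
$170,944.52 exceeds the $152,000 cap, so the fee is capped at $152,000.00.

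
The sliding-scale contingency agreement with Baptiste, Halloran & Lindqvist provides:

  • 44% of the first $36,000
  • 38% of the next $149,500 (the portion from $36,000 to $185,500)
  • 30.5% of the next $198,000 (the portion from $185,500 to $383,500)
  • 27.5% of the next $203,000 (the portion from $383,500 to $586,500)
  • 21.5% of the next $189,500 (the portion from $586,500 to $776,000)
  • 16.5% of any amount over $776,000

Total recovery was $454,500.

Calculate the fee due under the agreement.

$152,565.00

First $36,000 at 44% = $15,840.00
Next $149,500 at 38% = $56,810.00
Next $198,000 at 30.5% = $60,390.00
Remaining $71,000 at 27.5% = $19,525.00
Fee: $15,840.00 + $56,810.00 + $60,390.00 + $19,525.00 = $152,565.00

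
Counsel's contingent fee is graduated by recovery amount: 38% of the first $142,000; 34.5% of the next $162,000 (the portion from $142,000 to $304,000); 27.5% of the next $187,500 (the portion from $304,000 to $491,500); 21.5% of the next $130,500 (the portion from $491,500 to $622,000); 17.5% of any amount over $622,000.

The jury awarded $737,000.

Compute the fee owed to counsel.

First $142,000 at 38% = $53,960.00
Next $162,000 at 34.5% = $55,890.00
Next $187,500 at 27.5% = $51,562.50
Next $130,500 at 21.5% = $28,057.50
Remaining $115,000 at 17.5% = $20,125.00
Fee: $53,960.00 + $55,890.00 + $51,562.50 + $28,057.50 + $20,125.00 = $209,595.00

$209,595.00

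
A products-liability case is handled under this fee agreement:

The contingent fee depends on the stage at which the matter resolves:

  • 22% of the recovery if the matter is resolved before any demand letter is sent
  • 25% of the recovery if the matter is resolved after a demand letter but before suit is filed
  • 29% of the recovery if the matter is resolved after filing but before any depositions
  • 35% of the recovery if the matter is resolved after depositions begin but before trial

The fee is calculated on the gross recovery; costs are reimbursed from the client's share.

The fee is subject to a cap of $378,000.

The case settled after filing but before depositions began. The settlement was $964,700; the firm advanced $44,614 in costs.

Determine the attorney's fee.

$279,763.00

Fee base is the gross recovery, $964,700; costs are reimbursed separately.
The matter settled after filing but before depositions began, so the 29% rate applies.
$964,700 × 29% = $279,763.00
$279,763.00 is under the $378,000 cap.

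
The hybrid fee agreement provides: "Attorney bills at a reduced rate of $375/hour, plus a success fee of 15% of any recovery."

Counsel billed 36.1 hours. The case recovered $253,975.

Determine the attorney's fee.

$51,633.75

Hourly: 36.1 × $375 = $13,537.50
Success fee: 15% of $253,975 = $38,096.25
Total: $13,537.50 + $38,096.25 = $51,633.75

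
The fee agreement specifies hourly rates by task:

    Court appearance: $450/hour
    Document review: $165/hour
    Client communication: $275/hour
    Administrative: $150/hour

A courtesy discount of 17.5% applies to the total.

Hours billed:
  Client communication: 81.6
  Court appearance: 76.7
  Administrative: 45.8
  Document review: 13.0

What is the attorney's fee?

$54,425.25

Court appearance: 76.7 × $450 = $34,515.00
Document review: 13.0 × $165 = $2,145.00
Client communication: 81.6 × $275 = $22,440.00
Administrative: 45.8 × $150 = $6,870.00
Subtotal: $65,970.00
Less 17.5% discount: −$11,544.75
Total: $65,970.00 − $11,544.75 = $54,425.25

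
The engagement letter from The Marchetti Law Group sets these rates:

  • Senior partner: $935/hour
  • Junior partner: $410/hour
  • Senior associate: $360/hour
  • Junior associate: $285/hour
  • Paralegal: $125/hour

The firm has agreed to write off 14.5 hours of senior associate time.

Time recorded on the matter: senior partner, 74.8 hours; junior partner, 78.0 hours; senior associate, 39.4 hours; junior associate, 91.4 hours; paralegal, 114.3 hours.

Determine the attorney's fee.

Senior partner: 74.8 × $935 = $69,938.00
Junior partner: 78.0 × $410 = $31,980.00
Senior associate: 39.4 × $360 = $14,184.00
Junior associate: 91.4 × $285 = $26,049.00
Paralegal: 114.3 × $125 = $14,287.50
Subtotal: $156,438.50
Write-off: 14.5 × $360 = $5,220.00
Total: $156,438.50 − $5,220.00 = $151,218.50

$151,218.50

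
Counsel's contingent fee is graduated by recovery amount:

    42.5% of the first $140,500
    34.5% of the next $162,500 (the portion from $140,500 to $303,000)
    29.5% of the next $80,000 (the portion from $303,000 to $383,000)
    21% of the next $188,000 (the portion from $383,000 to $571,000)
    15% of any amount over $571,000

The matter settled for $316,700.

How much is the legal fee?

First $140,500 at 42.5% = $59,712.50
Next $162,500 at 34.5% = $56,062.50
Remaining $13,700 at 29.5% = $4,041.50
Fee: $59,712.50 + $56,062.50 + $4,041.50 = $119,816.50

$119,816.50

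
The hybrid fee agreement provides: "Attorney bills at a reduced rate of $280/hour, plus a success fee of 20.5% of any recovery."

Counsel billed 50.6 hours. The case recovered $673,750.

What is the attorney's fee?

$152,286.75

Hourly: 50.6 × $280 = $14,168.00
Success fee: 20.5% of $673,750 = $138,118.75
Total: $14,168.00 + $138,118.75 = $152,286.75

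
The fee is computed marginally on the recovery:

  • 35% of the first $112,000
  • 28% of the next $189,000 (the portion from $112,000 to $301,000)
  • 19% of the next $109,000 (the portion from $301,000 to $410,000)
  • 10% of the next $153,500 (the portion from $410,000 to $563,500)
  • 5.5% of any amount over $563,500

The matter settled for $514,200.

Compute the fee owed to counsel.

$123,250.00

First $112,000 at 35% = $39,200.00
Next $189,000 at 28% = $52,920.00
Next $109,000 at 19% = $20,710.00
Remaining $104,200 at 10% = $10,420.00
Fee: $39,200.00 + $52,920.00 + $20,710.00 + $10,420.00 = $123,250.00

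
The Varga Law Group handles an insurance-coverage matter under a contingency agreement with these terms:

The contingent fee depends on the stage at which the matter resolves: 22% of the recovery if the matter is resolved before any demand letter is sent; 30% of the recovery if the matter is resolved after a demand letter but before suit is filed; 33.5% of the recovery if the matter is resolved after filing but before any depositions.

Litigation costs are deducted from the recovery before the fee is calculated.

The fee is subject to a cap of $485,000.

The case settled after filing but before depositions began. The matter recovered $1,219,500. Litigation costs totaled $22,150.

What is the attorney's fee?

Fee base (net of costs): $1,219,500 − $22,150 = $1,197,350
The matter settled after filing but before depositions began, so the 33.5% rate applies.
$1,197,350 × 33.5% = $401,112.25
$401,112.25 is under the $485,000 cap.

$401,112.25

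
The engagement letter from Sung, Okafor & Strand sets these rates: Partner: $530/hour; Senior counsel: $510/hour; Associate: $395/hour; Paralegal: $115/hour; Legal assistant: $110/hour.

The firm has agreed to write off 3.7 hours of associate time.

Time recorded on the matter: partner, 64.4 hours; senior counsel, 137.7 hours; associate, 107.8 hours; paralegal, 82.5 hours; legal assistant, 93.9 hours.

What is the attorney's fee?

Partner: 64.4 × $530 = $34,132.00
Senior counsel: 137.7 × $510 = $70,227.00
Associate: 107.8 × $395 = $42,581.00
Paralegal: 82.5 × $115 = $9,487.50
Legal assistant: 93.9 × $110 = $10,329.00
Subtotal: $166,756.50
Write-off: 3.7 × $395 = $1,461.50
Total: $166,756.50 − $1,461.50 = $165,295.00

$165,295.00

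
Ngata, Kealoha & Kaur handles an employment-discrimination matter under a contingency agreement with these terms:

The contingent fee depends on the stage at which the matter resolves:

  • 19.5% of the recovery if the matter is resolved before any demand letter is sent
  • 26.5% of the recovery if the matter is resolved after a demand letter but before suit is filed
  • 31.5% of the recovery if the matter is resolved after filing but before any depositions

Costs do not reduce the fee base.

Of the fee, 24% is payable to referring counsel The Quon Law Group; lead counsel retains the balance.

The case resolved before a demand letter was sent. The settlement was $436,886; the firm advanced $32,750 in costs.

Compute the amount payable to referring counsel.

$20,446.26

Fee base is the gross recovery, $436,886; costs are reimbursed separately.
The matter resolved before a demand letter was sent, so the 19.5% rate applies.
$436,886 × 19.5% = $85,192.77
Referral share: 24% of $85,192.77 = $20,446.26; lead counsel retains $85,192.77 − $20,446.26 = $64,746.51.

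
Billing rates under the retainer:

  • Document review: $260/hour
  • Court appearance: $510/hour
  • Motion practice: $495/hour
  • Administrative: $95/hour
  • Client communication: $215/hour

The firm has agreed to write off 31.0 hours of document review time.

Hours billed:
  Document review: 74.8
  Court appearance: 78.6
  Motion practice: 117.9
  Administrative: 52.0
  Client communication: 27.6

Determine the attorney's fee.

Document review: 74.8 × $260 = $19,448.00
Court appearance: 78.6 × $510 = $40,086.00
Motion practice: 117.9 × $495 = $58,360.50
Administrative: 52.0 × $95 = $4,940.00
Client communication: 27.6 × $215 = $5,934.00
Subtotal: $128,768.50
Write-off: 31.0 × $260 = $8,060.00
Total: $128,768.50 − $8,060.00 = $120,708.50

$120,708.50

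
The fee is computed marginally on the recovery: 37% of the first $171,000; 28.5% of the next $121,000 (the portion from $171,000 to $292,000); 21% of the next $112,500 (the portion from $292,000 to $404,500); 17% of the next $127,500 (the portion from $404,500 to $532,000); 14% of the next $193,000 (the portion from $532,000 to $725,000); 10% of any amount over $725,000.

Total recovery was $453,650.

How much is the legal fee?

First $171,000 at 37% = $63,270.00
Next $121,000 at 28.5% = $34,485.00
Next $112,500 at 21% = $23,625.00
Remaining $49,150 at 17% = $8,355.50
Fee: $63,270.00 + $34,485.00 + $23,625.00 + $8,355.50 = $129,735.50

$129,735.50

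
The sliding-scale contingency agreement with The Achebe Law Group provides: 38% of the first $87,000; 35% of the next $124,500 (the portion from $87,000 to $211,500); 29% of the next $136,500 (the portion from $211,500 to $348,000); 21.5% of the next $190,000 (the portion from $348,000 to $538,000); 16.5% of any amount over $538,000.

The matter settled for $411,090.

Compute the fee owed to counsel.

$129,784.35

First $87,000 at 38% = $33,060.00
Next $124,500 at 35% = $43,575.00
Next $136,500 at 29% = $39,585.00
Remaining $63,090 at 21.5% = $13,564.35
Fee: $33,060.00 + $43,575.00 + $39,585.00 + $13,564.35 = $129,784.35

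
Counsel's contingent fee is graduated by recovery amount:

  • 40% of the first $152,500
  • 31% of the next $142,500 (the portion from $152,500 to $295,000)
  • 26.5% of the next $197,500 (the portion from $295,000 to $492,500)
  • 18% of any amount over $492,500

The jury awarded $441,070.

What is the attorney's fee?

First $152,500 at 40% = $61,000.00
Next $142,500 at 31% = $44,175.00
Remaining $146,070 at 26.5% = $38,708.55
Fee: $61,000.00 + $44,175.00 + $38,708.55 = $143,883.55

$143,883.55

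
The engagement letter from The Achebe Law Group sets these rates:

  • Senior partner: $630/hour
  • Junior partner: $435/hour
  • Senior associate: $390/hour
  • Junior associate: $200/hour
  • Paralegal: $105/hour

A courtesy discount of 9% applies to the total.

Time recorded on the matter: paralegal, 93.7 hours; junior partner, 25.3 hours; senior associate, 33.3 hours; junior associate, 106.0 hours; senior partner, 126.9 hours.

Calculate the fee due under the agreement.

$122,829.98

Senior partner: 126.9 × $630 = $79,947.00
Junior partner: 25.3 × $435 = $11,005.50
Senior associate: 33.3 × $390 = $12,987.00
Junior associate: 106.0 × $200 = $21,200.00
Paralegal: 93.7 × $105 = $9,838.50
Subtotal: $134,978.00
Less 9% discount: −$12,148.02
Total: $134,978.00 − $12,148.02 = $122,829.98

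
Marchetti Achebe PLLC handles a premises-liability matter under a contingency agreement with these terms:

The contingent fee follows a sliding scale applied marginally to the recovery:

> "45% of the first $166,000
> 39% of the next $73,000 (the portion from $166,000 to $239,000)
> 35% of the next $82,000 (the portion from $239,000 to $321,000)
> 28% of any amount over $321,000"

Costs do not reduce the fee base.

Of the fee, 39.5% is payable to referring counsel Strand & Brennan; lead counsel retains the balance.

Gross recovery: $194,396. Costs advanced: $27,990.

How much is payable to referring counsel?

$33,880.90

Fee base is the gross recovery, $194,396; costs are reimbursed separately.
First $166,000 at 45% = $74,700.00
Remaining $28,396 at 39% = $11,074.44
Fee: $74,700.00 + $11,074.44 = $85,774.44
Referral share: 39.5% of $85,774.44 = $33,880.90; lead counsel retains $85,774.44 − $33,880.90 = $51,893.54.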